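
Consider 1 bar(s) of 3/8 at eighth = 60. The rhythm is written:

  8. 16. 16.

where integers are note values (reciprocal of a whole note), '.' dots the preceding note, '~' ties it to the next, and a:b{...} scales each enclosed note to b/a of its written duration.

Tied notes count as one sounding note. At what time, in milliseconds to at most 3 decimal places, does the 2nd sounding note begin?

note 2 onset = 3/2b = 1500.0ms

1. 0.0ms @ 0 + 1500.0ms (3/2)
2. 1500.0ms @ 3/2 + 750.0ms (3/4)
3. 2250.0ms @ 9/4 + 750.0ms (3/4)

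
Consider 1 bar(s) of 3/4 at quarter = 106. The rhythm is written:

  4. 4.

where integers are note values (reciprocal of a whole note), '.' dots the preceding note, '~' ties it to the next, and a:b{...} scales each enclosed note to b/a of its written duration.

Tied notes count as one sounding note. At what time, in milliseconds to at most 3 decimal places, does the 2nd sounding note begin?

1. 0.0ms @ 0 + 849.057ms (3/2)
2. 849.057ms @ 3/2 + 849.057ms (3/2)

note 2 onset = 3/2b = 849.057ms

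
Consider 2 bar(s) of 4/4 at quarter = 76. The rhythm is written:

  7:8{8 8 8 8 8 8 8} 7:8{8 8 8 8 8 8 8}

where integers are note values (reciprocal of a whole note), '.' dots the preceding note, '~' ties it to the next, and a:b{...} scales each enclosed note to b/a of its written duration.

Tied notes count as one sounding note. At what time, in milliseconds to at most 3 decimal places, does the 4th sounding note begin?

1. 0.0ms @ 0 + 451.128ms (4/7)
2. 451.128ms @ 4/7 + 451.128ms (4/7)
3. 902.256ms @ 8/7 + 451.128ms (4/7)
4. 1353.383ms @ 12/7 + 451.128ms (4/7)
5. 1804.511ms @ 16/7 + 451.128ms (4/7)
6. 2255.639ms @ 20/7 + 451.128ms (4/7)
7. 2706.767ms @ 24/7 + 451.128ms (4/7)
8. 3157.895ms @ 4 + 451.128ms (4/7)
9. 3609.023ms @ 32/7 + 451.128ms (4/7)
10. 4060.15ms @ 36/7 + 451.128ms (4/7)
11. 4511.278ms @ 40/7 + 451.128ms (4/7)
12. 4962.406ms @ 44/7 + 451.128ms (4/7)
13. 5413.534ms @ 48/7 + 451.128ms (4/7)
14. 5864.662ms @ 52/7 + 451.128ms (4/7)

note 4 onset = 12/7b = 1353.383ms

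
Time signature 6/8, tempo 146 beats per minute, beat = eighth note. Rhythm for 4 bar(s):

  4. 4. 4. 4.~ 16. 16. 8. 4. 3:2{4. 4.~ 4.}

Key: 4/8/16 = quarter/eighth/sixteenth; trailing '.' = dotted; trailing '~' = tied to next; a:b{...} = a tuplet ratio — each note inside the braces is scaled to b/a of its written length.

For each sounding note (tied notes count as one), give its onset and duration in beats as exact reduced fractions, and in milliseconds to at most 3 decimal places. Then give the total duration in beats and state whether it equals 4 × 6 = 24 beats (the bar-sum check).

1) 0.0ms=0b +1232.877ms=3b
2) 1232.877ms=3b +1232.877ms=3b
3) 2465.753ms=6b +1232.877ms=3b
4) 3698.63ms=9b +1541.096ms=15/4b
5) 5239.726ms=51/4b +308.219ms=3/4b
6) 5547.945ms=27/2b +616.438ms=3/2b
7) 6164.384ms=15b +1232.877ms=3b
8) 7397.26ms=18b +821.918ms=2b
9) 8219.178ms=20b +1643.836ms=4b
Σ=24b of 24 (146bpm 6/8) — PASS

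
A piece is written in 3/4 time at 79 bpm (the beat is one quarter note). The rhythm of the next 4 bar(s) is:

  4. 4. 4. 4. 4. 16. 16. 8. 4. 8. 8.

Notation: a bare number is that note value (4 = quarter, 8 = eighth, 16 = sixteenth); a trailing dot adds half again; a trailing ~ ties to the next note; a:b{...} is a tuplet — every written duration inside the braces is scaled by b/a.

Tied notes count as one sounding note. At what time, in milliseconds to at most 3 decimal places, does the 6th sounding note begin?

1. 0.0ms @ 0 + 1139.241ms (3/2)
2. 1139.241ms @ 3/2 + 1139.241ms (3/2)
3. 2278.481ms @ 3 + 1139.241ms (3/2)
4. 3417.722ms @ 9/2 + 1139.241ms (3/2)
5. 4556.962ms @ 6 + 1139.241ms (3/2)
6. 5696.203ms @ 15/2 + 284.81ms (3/8)
7. 5981.013ms @ 63/8 + 284.81ms (3/8)
8. 6265.823ms @ 33/4 + 569.62ms (3/4)
9. 6835.443ms @ 9 + 1139.241ms (3/2)
10. 7974.684ms @ 21/2 + 569.62ms (3/4)
11. 8544.304ms @ 45/4 + 569.62ms (3/4)

note 6 onset = 15/2b = 5696.203ms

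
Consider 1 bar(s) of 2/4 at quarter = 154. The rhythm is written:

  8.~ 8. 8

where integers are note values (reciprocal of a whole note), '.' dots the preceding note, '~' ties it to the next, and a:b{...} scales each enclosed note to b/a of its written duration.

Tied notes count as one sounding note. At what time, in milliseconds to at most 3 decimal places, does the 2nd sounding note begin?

1. 0.0ms @ 0 + 584.416ms (3/2)
2. 584.416ms @ 3/2 + 194.805ms (1/2)

note 2 onset = 3/2b = 584.416ms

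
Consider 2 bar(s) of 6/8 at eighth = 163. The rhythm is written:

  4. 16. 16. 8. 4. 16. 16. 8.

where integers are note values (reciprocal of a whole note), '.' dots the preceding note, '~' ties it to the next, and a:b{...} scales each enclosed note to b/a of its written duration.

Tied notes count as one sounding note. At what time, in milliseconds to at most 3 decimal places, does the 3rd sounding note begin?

1. 0.0ms @ 0 + 1104.294ms (3)
2. 1104.294ms @ 3 + 276.074ms (3/4)
3. 1380.368ms @ 15/4 + 276.074ms (3/4)
4. 1656.442ms @ 9/2 + 552.147ms (3/2)
5. 2208.589ms @ 6 + 1104.294ms (3)
6. 3312.883ms @ 9 + 276.074ms (3/4)
7. 3588.957ms @ 39/4 + 276.074ms (3/4)
8. 3865.031ms @ 21/2 + 552.147ms (3/2)

note 3 onset = 15/4b = 1380.368ms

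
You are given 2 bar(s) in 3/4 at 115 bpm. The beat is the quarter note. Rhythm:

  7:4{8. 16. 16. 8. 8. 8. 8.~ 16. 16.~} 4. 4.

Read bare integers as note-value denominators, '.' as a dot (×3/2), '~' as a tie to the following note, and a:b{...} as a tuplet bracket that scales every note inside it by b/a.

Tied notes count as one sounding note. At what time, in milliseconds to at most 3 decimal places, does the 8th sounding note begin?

1. 0.0ms @ 0 + 223.602ms (3/7)
2. 223.602ms @ 3/7 + 111.801ms (3/14)
3. 335.404ms @ 9/14 + 111.801ms (3/14)
4. 447.205ms @ 6/7 + 223.602ms (3/7)
5. 670.807ms @ 9/7 + 223.602ms (3/7)
6. 894.41ms @ 12/7 + 223.602ms (3/7)
7. 1118.012ms @ 15/7 + 335.404ms (9/14)
8. 1453.416ms @ 39/14 + 894.41ms (12/7)
9. 2347.826ms @ 9/2 + 782.609ms (3/2)

note 8 onset = 39/14b = 1453.416ms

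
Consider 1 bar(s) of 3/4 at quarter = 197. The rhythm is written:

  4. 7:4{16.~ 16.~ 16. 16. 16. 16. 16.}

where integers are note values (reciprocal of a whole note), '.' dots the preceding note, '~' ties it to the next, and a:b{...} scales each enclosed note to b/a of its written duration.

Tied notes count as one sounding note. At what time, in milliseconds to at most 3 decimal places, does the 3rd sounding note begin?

1. 0.0ms @ 0 + 456.853ms (3/2)
2. 456.853ms @ 3/2 + 195.794ms (9/14)
3. 652.647ms @ 15/7 + 65.265ms (3/14)
4. 717.912ms @ 33/14 + 65.265ms (3/14)
5. 783.176ms @ 18/7 + 65.265ms (3/14)
6. 848.441ms @ 39/14 + 65.265ms (3/14)

note 3 onset = 15/7b = 652.647ms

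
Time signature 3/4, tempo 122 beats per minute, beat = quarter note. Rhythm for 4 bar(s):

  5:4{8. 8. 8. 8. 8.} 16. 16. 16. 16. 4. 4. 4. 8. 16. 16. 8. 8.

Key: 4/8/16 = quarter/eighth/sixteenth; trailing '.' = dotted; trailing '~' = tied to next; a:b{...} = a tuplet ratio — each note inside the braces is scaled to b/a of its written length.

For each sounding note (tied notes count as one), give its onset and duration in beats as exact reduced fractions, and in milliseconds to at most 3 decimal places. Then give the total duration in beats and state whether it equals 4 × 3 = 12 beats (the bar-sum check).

1) 0.0ms=0b +295.082ms=3/5b
2) 295.082ms=3/5b +295.082ms=3/5b
3) 590.164ms=6/5b +295.082ms=3/5b
4) 885.246ms=9/5b +295.082ms=3/5b
5) 1180.328ms=12/5b +295.082ms=3/5b
6) 1475.41ms=3b +184.426ms=3/8b
7) 1659.836ms=27/8b +184.426ms=3/8b
8) 1844.262ms=15/4b +184.426ms=3/8b
9) 2028.689ms=33/8b +184.426ms=3/8b
10) 2213.115ms=9/2b +737.705ms=3/2b
11) 2950.82ms=6b +737.705ms=3/2b
12) 3688.525ms=15/2b +737.705ms=3/2b
13) 4426.23ms=9b +368.852ms=3/4b
14) 4795.082ms=39/4b +184.426ms=3/8b
15) 4979.508ms=81/8b +184.426ms=3/8b
16) 5163.934ms=21/2b +368.852ms=3/4b
17) 5532.787ms=45/4b +368.852ms=3/4b
Σ=12b of 12 (122bpm 3/4) — PASS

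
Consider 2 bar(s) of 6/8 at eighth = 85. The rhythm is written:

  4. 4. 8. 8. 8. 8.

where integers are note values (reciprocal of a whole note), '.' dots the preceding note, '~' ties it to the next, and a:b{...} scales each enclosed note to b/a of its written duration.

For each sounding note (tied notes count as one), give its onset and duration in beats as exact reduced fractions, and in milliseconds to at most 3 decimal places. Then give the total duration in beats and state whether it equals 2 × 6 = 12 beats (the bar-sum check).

1) 0.0ms=0b +2117.647ms=3b
2) 2117.647ms=3b +2117.647ms=3b
3) 4235.294ms=6b +1058.824ms=3/2b
4) 5294.118ms=15/2b +1058.824ms=3/2b
5) 6352.941ms=9b +1058.824ms=3/2b
6) 7411.765ms=21/2b +1058.824ms=3/2b
Σ=12b of 12 (85bpm 6/8) — PASS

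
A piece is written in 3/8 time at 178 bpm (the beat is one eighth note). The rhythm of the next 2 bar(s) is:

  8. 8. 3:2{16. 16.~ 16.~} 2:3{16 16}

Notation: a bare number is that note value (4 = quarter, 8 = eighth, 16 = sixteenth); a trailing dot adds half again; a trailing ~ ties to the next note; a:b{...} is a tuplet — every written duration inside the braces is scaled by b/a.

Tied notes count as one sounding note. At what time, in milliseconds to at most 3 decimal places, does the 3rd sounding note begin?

note 3 onset = 3b = 1011.236ms

1. 0.0ms @ 0 + 505.618ms (3/2)
2. 505.618ms @ 3/2 + 505.618ms (3/2)
3. 1011.236ms @ 3 + 168.539ms (1/2)
4. 1179.775ms @ 7/2 + 589.888ms (7/4)
5. 1769.663ms @ 21/4 + 252.809ms (3/4)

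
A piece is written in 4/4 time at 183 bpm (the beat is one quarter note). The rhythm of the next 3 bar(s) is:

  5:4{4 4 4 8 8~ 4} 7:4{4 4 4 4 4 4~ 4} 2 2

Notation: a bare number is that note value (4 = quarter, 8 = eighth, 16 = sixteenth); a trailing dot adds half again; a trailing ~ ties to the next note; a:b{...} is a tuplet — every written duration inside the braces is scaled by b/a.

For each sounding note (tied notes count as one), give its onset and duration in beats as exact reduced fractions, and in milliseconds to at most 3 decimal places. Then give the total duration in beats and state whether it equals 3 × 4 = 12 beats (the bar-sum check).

1) 0.0ms=0b +262.295ms=4/5b
2) 262.295ms=4/5b +262.295ms=4/5b
3) 524.59ms=8/5b +262.295ms=4/5b
4) 786.885ms=12/5b +131.148ms=2/5b
5) 918.033ms=14/5b +393.443ms=6/5b
6) 1311.475ms=4b +187.354ms=4/7b
7) 1498.829ms=32/7b +187.354ms=4/7b
8) 1686.183ms=36/7b +187.354ms=4/7b
9) 1873.536ms=40/7b +187.354ms=4/7b
10) 2060.89ms=44/7b +187.354ms=4/7b
11) 2248.244ms=48/7b +374.707ms=8/7b
12) 2622.951ms=8b +655.738ms=2b
13) 3278.689ms=10b +655.738ms=2b
Σ=12b of 12 (183bpm 4/4) — PASS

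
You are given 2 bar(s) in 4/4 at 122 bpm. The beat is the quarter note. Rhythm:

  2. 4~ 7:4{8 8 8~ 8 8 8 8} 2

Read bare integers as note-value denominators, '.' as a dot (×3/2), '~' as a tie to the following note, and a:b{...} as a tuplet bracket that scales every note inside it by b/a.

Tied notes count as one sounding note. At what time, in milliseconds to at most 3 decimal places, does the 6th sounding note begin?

1. 0.0ms @ 0 + 1475.41ms (3)
2. 1475.41ms @ 3 + 632.319ms (9/7)
3. 2107.728ms @ 30/7 + 140.515ms (2/7)
4. 2248.244ms @ 32/7 + 281.03ms (4/7)
5. 2529.274ms @ 36/7 + 140.515ms (2/7)
6. 2669.789ms @ 38/7 + 140.515ms (2/7)
7. 2810.304ms @ 40/7 + 140.515ms (2/7)
8. 2950.82ms @ 6 + 983.607ms (2)

note 6 onset = 38/7b = 2669.789ms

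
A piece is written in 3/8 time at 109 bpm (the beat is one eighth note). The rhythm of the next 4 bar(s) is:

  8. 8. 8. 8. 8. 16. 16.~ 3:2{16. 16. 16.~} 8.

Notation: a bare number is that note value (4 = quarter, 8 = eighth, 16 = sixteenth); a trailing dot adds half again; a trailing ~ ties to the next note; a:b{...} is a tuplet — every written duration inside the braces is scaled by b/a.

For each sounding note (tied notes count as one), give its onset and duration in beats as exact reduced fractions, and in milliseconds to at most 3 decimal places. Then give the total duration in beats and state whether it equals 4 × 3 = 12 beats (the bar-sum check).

1) 0.0ms=0b +825.688ms=3/2b
2) 825.688ms=3/2b +825.688ms=3/2b
3) 1651.376ms=3b +825.688ms=3/2b
4) 2477.064ms=9/2b +825.688ms=3/2b
5) 3302.752ms=6b +825.688ms=3/2b
6) 4128.44ms=15/2b +412.844ms=3/4b
7) 4541.284ms=33/4b +688.073ms=5/4b
8) 5229.358ms=19/2b +275.229ms=1/2b
9) 5504.587ms=10b +1100.917ms=2b
Σ=12b of 12 (109bpm 3/8) — PASS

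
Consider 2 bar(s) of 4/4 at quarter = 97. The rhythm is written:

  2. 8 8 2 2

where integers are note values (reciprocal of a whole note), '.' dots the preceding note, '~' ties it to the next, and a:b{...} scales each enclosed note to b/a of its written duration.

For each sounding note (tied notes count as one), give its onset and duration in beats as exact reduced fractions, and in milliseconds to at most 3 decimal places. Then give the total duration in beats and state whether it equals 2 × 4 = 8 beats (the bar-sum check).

1) 0.0ms=0b +1855.67ms=3b
2) 1855.67ms=3b +309.278ms=1/2b
3) 2164.948ms=7/2b +309.278ms=1/2b
4) 2474.227ms=4b +1237.113ms=2b
5) 3711.34ms=6b +1237.113ms=2b
Σ=8b of 8 (97bpm 4/4) — PASS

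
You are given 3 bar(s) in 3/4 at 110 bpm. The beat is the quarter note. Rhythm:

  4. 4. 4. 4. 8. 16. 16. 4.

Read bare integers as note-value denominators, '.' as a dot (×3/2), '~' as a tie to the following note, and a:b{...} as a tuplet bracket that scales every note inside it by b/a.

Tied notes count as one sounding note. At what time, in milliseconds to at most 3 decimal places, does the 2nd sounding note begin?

1. 0.0ms @ 0 + 818.182ms (3/2)
2. 818.182ms @ 3/2 + 818.182ms (3/2)
3. 1636.364ms @ 3 + 818.182ms (3/2)
4. 2454.545ms @ 9/2 + 818.182ms (3/2)
5. 3272.727ms @ 6 + 409.091ms (3/4)
6. 3681.818ms @ 27/4 + 204.545ms (3/8)
7. 3886.364ms @ 57/8 + 204.545ms (3/8)
8. 4090.909ms @ 15/2 + 818.182ms (3/2)

note 2 onset = 3/2b = 818.182ms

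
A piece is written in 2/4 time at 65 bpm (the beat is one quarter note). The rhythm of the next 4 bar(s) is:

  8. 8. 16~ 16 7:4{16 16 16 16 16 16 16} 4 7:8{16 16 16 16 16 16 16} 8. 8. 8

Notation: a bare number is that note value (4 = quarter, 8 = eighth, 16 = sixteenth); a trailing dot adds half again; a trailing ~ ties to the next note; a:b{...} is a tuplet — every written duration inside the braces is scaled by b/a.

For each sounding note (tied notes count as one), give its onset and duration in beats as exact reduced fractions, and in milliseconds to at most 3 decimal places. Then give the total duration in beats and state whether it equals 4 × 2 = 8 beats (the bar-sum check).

1) 0.0ms=0b +692.308ms=3/4b
2) 692.308ms=3/4b +692.308ms=3/4b
3) 1384.615ms=3/2b +461.538ms=1/2b
4) 1846.154ms=2b +131.868ms=1/7b
5) 1978.022ms=15/7b +131.868ms=1/7b
6) 2109.89ms=16/7b +131.868ms=1/7b
7) 2241.758ms=17/7b +131.868ms=1/7b
8) 2373.626ms=18/7b +131.868ms=1/7b
9) 2505.495ms=19/7b +131.868ms=1/7b
10) 2637.363ms=20/7b +131.868ms=1/7b
11) 2769.231ms=3b +923.077ms=1b
12) 3692.308ms=4b +263.736ms=2/7b
13) 3956.044ms=30/7b +263.736ms=2/7b
14) 4219.78ms=32/7b +263.736ms=2/7b
15) 4483.516ms=34/7b +263.736ms=2/7b
16) 4747.253ms=36/7b +263.736ms=2/7b
17) 5010.989ms=38/7b +263.736ms=2/7b
18) 5274.725ms=40/7b +263.736ms=2/7b
19) 5538.462ms=6b +692.308ms=3/4b
20) 6230.769ms=27/4b +692.308ms=3/4b
21) 6923.077ms=15/2b +461.538ms=1/2b
Σ=8b of 8 (65bpm 2/4) — PASS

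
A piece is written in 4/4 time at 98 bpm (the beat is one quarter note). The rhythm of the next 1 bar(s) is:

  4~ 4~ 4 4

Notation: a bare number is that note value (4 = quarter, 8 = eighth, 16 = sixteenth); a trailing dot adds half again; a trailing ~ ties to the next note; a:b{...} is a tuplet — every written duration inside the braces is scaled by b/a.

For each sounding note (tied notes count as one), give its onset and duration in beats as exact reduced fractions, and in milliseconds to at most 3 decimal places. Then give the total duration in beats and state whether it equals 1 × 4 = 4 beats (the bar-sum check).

1) 0.0ms=0b +1836.735ms=3b
2) 1836.735ms=3b +612.245ms=1b
Σ=4b of 4 (98bpm 4/4) — PASS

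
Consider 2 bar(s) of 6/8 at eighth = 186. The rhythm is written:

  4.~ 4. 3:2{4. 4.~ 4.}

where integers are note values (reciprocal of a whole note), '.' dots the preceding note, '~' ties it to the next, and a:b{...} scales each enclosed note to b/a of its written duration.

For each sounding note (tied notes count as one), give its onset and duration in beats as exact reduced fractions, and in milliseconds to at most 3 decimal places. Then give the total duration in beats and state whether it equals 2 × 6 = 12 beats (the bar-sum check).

1) 0.0ms=0b +1935.484ms=6b
2) 1935.484ms=6b +645.161ms=2b
3) 2580.645ms=8b +1290.323ms=4b
Σ=12b of 12 (186bpm 6/8) — PASS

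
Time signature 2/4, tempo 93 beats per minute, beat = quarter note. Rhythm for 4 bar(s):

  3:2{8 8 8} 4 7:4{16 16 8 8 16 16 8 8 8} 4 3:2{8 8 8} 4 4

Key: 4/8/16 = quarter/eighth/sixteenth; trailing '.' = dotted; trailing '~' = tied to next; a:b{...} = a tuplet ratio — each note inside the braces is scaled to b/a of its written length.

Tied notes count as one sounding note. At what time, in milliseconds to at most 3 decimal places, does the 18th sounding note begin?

note 18 onset = 6b = 3870.968ms

1. 0.0ms @ 0 + 215.054ms (1/3)
2. 215.054ms @ 1/3 + 215.054ms (1/3)
3. 430.108ms @ 2/3 + 215.054ms (1/3)
4. 645.161ms @ 1 + 645.161ms (1)
5. 1290.323ms @ 2 + 92.166ms (1/7)
6. 1382.488ms @ 15/7 + 92.166ms (1/7)
7. 1474.654ms @ 16/7 + 184.332ms (2/7)
8. 1658.986ms @ 18/7 + 184.332ms (2/7)
9. 1843.318ms @ 20/7 + 92.166ms (1/7)
10. 1935.484ms @ 3 + 92.166ms (1/7)
11. 2027.65ms @ 22/7 + 184.332ms (2/7)
12. 2211.982ms @ 24/7 + 184.332ms (2/7)
13. 2396.313ms @ 26/7 + 184.332ms (2/7)
14. 2580.645ms @ 4 + 645.161ms (1)
15. 3225.806ms @ 5 + 215.054ms (1/3)
16. 3440.86ms @ 16/3 + 215.054ms (1/3)
17. 3655.914ms @ 17/3 + 215.054ms (1/3)
18. 3870.968ms @ 6 + 645.161ms (1)
19. 4516.129ms @ 7 + 645.161ms (1)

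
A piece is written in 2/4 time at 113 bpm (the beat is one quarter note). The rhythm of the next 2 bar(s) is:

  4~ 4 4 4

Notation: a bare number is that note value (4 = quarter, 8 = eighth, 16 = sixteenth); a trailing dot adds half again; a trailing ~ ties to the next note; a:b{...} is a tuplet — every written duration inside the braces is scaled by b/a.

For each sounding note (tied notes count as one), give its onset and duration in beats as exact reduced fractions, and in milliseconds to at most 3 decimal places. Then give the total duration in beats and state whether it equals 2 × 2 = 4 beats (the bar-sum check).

1) 0.0ms=0b +1061.947ms=2b
2) 1061.947ms=2b +530.973ms=1b
3) 1592.92ms=3b +530.973ms=1b
Σ=4b of 4 (113bpm 2/4) — PASS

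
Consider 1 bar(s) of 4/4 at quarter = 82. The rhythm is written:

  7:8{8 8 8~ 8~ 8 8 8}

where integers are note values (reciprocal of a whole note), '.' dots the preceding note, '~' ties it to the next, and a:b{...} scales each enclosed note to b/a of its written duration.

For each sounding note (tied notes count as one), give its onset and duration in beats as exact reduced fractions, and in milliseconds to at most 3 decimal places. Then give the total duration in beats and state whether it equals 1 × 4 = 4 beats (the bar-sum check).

1) 0.0ms=0b +418.118ms=4/7b
2) 418.118ms=4/7b +418.118ms=4/7b
3) 836.237ms=8/7b +1254.355ms=12/7b
4) 2090.592ms=20/7b +418.118ms=4/7b
5) 2508.711ms=24/7b +418.118ms=4/7b
Σ=4b of 4 (82bpm 4/4) — PASS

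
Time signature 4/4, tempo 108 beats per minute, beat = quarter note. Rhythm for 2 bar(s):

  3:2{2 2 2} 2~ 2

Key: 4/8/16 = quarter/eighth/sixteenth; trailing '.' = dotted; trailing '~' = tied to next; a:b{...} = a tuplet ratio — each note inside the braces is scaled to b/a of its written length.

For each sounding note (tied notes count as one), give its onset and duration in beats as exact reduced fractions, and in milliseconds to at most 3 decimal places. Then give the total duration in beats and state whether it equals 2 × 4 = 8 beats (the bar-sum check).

1) 0.0ms=0b +740.741ms=4/3b
2) 740.741ms=4/3b +740.741ms=4/3b
3) 1481.481ms=8/3b +740.741ms=4/3b
4) 2222.222ms=4b +2222.222ms=4b
Σ=8b of 8 (108bpm 4/4) — PASS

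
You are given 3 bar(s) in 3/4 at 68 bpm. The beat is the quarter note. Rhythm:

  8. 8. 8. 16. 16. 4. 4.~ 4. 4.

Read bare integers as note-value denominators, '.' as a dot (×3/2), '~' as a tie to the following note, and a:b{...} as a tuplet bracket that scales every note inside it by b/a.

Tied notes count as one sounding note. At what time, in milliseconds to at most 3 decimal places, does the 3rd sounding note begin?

1. 0.0ms @ 0 + 661.765ms (3/4)
2. 661.765ms @ 3/4 + 661.765ms (3/4)
3. 1323.529ms @ 3/2 + 661.765ms (3/4)
4. 1985.294ms @ 9/4 + 330.882ms (3/8)
5. 2316.176ms @ 21/8 + 330.882ms (3/8)
6. 2647.059ms @ 3 + 1323.529ms (3/2)
7. 3970.588ms @ 9/2 + 2647.059ms (3)
8. 6617.647ms @ 15/2 + 1323.529ms (3/2)

note 3 onset = 3/2b = 1323.529ms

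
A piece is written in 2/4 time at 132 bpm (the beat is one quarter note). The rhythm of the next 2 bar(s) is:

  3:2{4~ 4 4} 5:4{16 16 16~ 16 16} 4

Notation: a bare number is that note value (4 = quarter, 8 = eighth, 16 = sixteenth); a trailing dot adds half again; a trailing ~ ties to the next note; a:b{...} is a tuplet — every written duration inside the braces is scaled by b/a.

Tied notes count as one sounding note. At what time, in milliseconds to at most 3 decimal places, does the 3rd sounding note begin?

1. 0.0ms @ 0 + 606.061ms (4/3)
2. 606.061ms @ 4/3 + 303.03ms (2/3)
3. 909.091ms @ 2 + 90.909ms (1/5)
4. 1000.0ms @ 11/5 + 90.909ms (1/5)
5. 1090.909ms @ 12/5 + 181.818ms (2/5)
6. 1272.727ms @ 14/5 + 90.909ms (1/5)
7. 1363.636ms @ 3 + 454.545ms (1)

note 3 onset = 2b = 909.091ms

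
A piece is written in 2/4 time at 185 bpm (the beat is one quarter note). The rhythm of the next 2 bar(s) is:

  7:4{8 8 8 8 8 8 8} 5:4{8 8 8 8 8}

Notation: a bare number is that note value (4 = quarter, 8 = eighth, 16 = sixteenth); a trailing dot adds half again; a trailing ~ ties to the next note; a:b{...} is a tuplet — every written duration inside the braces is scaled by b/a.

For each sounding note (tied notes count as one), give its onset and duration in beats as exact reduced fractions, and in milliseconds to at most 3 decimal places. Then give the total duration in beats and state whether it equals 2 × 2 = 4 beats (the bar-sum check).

1) 0.0ms=0b +92.664ms=2/7b
2) 92.664ms=2/7b +92.664ms=2/7b
3) 185.328ms=4/7b +92.664ms=2/7b
4) 277.992ms=6/7b +92.664ms=2/7b
5) 370.656ms=8/7b +92.664ms=2/7b
6) 463.32ms=10/7b +92.664ms=2/7b
7) 555.985ms=12/7b +92.664ms=2/7b
8) 648.649ms=2b +129.73ms=2/5b
9) 778.378ms=12/5b +129.73ms=2/5b
10) 908.108ms=14/5b +129.73ms=2/5b
11) 1037.838ms=16/5b +129.73ms=2/5b
12) 1167.568ms=18/5b +129.73ms=2/5b
Σ=4b of 4 (185bpm 2/4) — PASS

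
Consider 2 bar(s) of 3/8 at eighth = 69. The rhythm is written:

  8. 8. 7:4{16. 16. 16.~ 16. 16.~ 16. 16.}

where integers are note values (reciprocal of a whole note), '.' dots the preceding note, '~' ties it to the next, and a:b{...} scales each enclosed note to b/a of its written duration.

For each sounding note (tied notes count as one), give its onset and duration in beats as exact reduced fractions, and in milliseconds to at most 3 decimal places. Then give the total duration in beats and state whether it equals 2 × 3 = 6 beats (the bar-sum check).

1) 0.0ms=0b +1304.348ms=3/2b
2) 1304.348ms=3/2b +1304.348ms=3/2b
3) 2608.696ms=3b +372.671ms=3/7b
4) 2981.366ms=24/7b +372.671ms=3/7b
5) 3354.037ms=27/7b +745.342ms=6/7b
6) 4099.379ms=33/7b +745.342ms=6/7b
7) 4844.72ms=39/7b +372.671ms=3/7b
Σ=6b of 6 (69bpm 3/8) — PASS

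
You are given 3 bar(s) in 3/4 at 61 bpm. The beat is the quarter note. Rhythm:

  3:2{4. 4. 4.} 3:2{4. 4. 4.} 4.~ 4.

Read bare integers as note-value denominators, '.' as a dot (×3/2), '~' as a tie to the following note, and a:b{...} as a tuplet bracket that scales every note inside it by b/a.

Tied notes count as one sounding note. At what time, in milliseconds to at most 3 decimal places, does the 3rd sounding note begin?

note 3 onset = 2b = 1967.213ms

1. 0.0ms @ 0 + 983.607ms (1)
2. 983.607ms @ 1 + 983.607ms (1)
3. 1967.213ms @ 2 + 983.607ms (1)
4. 2950.82ms @ 3 + 983.607ms (1)
5. 3934.426ms @ 4 + 983.607ms (1)
6. 4918.033ms @ 5 + 983.607ms (1)
7. 5901.639ms @ 6 + 2950.82ms (3)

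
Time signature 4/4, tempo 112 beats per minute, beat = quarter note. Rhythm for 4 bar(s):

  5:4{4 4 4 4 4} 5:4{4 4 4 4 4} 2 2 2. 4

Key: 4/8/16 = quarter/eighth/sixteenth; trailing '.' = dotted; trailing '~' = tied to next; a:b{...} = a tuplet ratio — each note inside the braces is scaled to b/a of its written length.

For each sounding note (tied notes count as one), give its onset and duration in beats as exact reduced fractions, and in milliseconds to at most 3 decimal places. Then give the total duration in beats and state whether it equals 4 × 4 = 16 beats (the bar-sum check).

1) 0.0ms=0b +428.571ms=4/5b
2) 428.571ms=4/5b +428.571ms=4/5b
3) 857.143ms=8/5b +428.571ms=4/5b
4) 1285.714ms=12/5b +428.571ms=4/5b
5) 1714.286ms=16/5b +428.571ms=4/5b
6) 2142.857ms=4b +428.571ms=4/5b
7) 2571.429ms=24/5b +428.571ms=4/5b
8) 3000.0ms=28/5b +428.571ms=4/5b
9) 3428.571ms=32/5b +428.571ms=4/5b
10) 3857.143ms=36/5b +428.571ms=4/5b
11) 4285.714ms=8b +1071.429ms=2b
12) 5357.143ms=10b +1071.429ms=2b
13) 6428.571ms=12b +1607.143ms=3b
14) 8035.714ms=15b +535.714ms=1b
Σ=16b of 16 (112bpm 4/4) — PASS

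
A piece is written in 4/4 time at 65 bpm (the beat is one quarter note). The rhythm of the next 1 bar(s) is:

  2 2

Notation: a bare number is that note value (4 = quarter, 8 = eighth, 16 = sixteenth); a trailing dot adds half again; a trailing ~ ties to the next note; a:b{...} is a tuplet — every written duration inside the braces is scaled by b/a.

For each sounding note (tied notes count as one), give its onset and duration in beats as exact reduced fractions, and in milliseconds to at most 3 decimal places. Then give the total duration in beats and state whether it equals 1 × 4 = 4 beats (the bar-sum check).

1) 0.0ms=0b +1846.154ms=2b
2) 1846.154ms=2b +1846.154ms=2b
Σ=4b of 4 (65bpm 4/4) — PASS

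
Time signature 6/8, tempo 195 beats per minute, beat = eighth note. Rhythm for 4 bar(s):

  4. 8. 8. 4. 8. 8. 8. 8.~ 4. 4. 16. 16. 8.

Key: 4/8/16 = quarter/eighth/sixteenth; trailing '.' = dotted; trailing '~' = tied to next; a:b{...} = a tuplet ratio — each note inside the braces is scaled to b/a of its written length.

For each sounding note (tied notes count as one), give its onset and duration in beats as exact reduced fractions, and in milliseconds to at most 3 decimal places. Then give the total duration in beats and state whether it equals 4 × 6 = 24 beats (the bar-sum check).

1) 0.0ms=0b +923.077ms=3b
2) 923.077ms=3b +461.538ms=3/2b
3) 1384.615ms=9/2b +461.538ms=3/2b
4) 1846.154ms=6b +923.077ms=3b
5) 2769.231ms=9b +461.538ms=3/2b
6) 3230.769ms=21/2b +461.538ms=3/2b
7) 3692.308ms=12b +461.538ms=3/2b
8) 4153.846ms=27/2b +1384.615ms=9/2b
9) 5538.462ms=18b +923.077ms=3b
10) 6461.538ms=21b +230.769ms=3/4b
11) 6692.308ms=87/4b +230.769ms=3/4b
12) 6923.077ms=45/2b +461.538ms=3/2b
Σ=24b of 24 (195bpm 6/8) — PASS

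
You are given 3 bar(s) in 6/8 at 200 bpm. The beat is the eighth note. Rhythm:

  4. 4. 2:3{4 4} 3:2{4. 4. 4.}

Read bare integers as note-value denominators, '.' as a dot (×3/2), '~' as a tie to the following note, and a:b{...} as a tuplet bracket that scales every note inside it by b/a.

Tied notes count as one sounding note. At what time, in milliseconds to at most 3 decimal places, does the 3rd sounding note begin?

note 3 onset = 6b = 1800.0ms

1. 0.0ms @ 0 + 900.0ms (3)
2. 900.0ms @ 3 + 900.0ms (3)
3. 1800.0ms @ 6 + 900.0ms (3)
4. 2700.0ms @ 9 + 900.0ms (3)
5. 3600.0ms @ 12 + 600.0ms (2)
6. 4200.0ms @ 14 + 600.0ms (2)
7. 4800.0ms @ 16 + 600.0ms (2)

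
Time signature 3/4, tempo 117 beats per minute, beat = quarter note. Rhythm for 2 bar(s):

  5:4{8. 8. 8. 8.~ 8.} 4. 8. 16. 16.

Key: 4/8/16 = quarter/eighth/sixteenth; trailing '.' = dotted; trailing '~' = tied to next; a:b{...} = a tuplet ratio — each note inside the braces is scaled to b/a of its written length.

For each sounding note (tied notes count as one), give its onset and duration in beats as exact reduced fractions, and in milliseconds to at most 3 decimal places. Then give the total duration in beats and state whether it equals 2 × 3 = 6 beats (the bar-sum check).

1) 0.0ms=0b +307.692ms=3/5b
2) 307.692ms=3/5b +307.692ms=3/5b
3) 615.385ms=6/5b +307.692ms=3/5b
4) 923.077ms=9/5b +615.385ms=6/5b
5) 1538.462ms=3b +769.231ms=3/2b
6) 2307.692ms=9/2b +384.615ms=3/4b
7) 2692.308ms=21/4b +192.308ms=3/8b
8) 2884.615ms=45/8b +192.308ms=3/8b
Σ=6b of 6 (117bpm 3/4) — PASS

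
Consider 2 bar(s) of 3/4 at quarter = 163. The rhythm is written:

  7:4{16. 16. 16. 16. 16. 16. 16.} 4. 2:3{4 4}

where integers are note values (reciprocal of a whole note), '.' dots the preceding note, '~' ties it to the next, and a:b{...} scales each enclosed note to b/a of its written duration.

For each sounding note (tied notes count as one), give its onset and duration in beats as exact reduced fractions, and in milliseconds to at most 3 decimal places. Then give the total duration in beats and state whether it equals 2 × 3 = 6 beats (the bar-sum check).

1) 0.0ms=0b +78.878ms=3/14b
2) 78.878ms=3/14b +78.878ms=3/14b
3) 157.756ms=3/7b +78.878ms=3/14b
4) 236.635ms=9/14b +78.878ms=3/14b
5) 315.513ms=6/7b +78.878ms=3/14b
6) 394.391ms=15/14b +78.878ms=3/14b
7) 473.269ms=9/7b +78.878ms=3/14b
8) 552.147ms=3/2b +552.147ms=3/2b
9) 1104.294ms=3b +552.147ms=3/2b
10) 1656.442ms=9/2b +552.147ms=3/2b
Σ=6b of 6 (163bpm 3/4) — PASS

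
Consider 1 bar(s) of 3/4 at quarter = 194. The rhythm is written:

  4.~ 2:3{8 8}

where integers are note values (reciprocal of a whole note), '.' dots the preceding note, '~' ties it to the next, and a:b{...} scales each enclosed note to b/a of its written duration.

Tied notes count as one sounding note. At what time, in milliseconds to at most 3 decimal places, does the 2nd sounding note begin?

1. 0.0ms @ 0 + 695.876ms (9/4)
2. 695.876ms @ 9/4 + 231.959ms (3/4)

note 2 onset = 9/4b = 695.876ms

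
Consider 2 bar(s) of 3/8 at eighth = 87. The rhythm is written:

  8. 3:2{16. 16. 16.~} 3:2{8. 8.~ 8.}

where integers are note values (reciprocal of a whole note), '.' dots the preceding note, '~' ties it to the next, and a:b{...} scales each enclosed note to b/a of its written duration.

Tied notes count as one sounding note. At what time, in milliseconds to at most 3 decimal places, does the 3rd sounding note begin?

note 3 onset = 2b = 1379.31ms

1. 0.0ms @ 0 + 1034.483ms (3/2)
2. 1034.483ms @ 3/2 + 344.828ms (1/2)
3. 1379.31ms @ 2 + 344.828ms (1/2)
4. 1724.138ms @ 5/2 + 1034.483ms (3/2)
5. 2758.621ms @ 4 + 1379.31ms (2)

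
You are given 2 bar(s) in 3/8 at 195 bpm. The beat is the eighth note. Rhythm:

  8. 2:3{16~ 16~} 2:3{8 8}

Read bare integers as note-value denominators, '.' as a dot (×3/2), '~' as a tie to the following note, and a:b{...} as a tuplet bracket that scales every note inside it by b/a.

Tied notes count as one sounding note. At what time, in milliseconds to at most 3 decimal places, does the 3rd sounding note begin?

note 3 onset = 9/2b = 1384.615ms

1. 0.0ms @ 0 + 461.538ms (3/2)
2. 461.538ms @ 3/2 + 923.077ms (3)
3. 1384.615ms @ 9/2 + 461.538ms (3/2)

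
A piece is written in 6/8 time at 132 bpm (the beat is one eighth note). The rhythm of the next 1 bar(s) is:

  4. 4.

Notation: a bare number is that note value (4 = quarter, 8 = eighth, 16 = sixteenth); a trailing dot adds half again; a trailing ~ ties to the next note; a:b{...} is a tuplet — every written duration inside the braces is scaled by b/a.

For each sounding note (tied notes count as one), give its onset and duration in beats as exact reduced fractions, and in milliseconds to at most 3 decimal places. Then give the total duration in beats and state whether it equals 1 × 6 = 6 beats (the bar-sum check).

1) 0.0ms=0b +1363.636ms=3b
2) 1363.636ms=3b +1363.636ms=3b
Σ=6b of 6 (132bpm 6/8) — PASS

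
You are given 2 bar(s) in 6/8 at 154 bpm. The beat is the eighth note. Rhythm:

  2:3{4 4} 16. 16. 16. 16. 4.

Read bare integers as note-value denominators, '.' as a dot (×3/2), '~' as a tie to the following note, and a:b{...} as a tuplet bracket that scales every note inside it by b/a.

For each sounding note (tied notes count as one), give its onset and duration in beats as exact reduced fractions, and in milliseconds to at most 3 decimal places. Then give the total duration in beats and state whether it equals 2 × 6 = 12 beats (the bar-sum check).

1) 0.0ms=0b +1168.831ms=3b
2) 1168.831ms=3b +1168.831ms=3b
3) 2337.662ms=6b +292.208ms=3/4b
4) 2629.87ms=27/4b +292.208ms=3/4b
5) 2922.078ms=15/2b +292.208ms=3/4b
6) 3214.286ms=33/4b +292.208ms=3/4b
7) 3506.494ms=9b +1168.831ms=3b
Σ=12b of 12 (154bpm 6/8) — PASS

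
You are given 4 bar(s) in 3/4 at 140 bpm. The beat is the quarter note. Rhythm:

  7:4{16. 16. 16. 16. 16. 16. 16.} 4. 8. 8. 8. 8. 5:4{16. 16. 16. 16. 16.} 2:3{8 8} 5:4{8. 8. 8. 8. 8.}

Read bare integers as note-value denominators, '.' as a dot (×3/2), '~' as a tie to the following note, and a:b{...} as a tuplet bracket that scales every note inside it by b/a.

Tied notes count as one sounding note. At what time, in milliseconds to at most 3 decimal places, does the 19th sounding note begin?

note 19 onset = 33/4b = 3535.714ms

1. 0.0ms @ 0 + 91.837ms (3/14)
2. 91.837ms @ 3/14 + 91.837ms (3/14)
3. 183.673ms @ 3/7 + 91.837ms (3/14)
4. 275.51ms @ 9/14 + 91.837ms (3/14)
5. 367.347ms @ 6/7 + 91.837ms (3/14)
6. 459.184ms @ 15/14 + 91.837ms (3/14)
7. 551.02ms @ 9/7 + 91.837ms (3/14)
8. 642.857ms @ 3/2 + 642.857ms (3/2)
9. 1285.714ms @ 3 + 321.429ms (3/4)
10. 1607.143ms @ 15/4 + 321.429ms (3/4)
11. 1928.571ms @ 9/2 + 321.429ms (3/4)
12. 2250.0ms @ 21/4 + 321.429ms (3/4)
13. 2571.429ms @ 6 + 128.571ms (3/10)
14. 2700.0ms @ 63/10 + 128.571ms (3/10)
15. 2828.571ms @ 33/5 + 128.571ms (3/10)
16. 2957.143ms @ 69/10 + 128.571ms (3/10)
17. 3085.714ms @ 36/5 + 128.571ms (3/10)
18. 3214.286ms @ 15/2 + 321.429ms (3/4)
19. 3535.714ms @ 33/4 + 321.429ms (3/4)
20. 3857.143ms @ 9 + 257.143ms (3/5)
21. 4114.286ms @ 48/5 + 257.143ms (3/5)
22. 4371.429ms @ 51/5 + 257.143ms (3/5)
23. 4628.571ms @ 54/5 + 257.143ms (3/5)
24. 4885.714ms @ 57/5 + 257.143ms (3/5)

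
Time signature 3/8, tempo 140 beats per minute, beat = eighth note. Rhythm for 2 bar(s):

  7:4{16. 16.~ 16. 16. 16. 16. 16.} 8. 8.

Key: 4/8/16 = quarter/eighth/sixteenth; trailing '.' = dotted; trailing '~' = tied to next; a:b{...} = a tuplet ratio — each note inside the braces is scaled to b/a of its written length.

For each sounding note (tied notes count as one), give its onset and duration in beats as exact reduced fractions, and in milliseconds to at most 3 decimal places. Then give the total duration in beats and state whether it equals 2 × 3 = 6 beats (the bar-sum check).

1) 0.0ms=0b +183.673ms=3/7b
2) 183.673ms=3/7b +367.347ms=6/7b
3) 551.02ms=9/7b +183.673ms=3/7b
4) 734.694ms=12/7b +183.673ms=3/7b
5) 918.367ms=15/7b +183.673ms=3/7b
6) 1102.041ms=18/7b +183.673ms=3/7b
7) 1285.714ms=3b +642.857ms=3/2b
8) 1928.571ms=9/2b +642.857ms=3/2b
Σ=6b of 6 (140bpm 3/8) — PASS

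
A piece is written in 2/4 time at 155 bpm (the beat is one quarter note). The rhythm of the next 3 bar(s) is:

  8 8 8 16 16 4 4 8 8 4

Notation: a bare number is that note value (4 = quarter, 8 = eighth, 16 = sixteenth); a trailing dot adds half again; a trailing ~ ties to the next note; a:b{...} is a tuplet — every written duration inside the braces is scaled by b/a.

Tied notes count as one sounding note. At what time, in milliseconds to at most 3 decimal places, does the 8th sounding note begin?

1. 0.0ms @ 0 + 193.548ms (1/2)
2. 193.548ms @ 1/2 + 193.548ms (1/2)
3. 387.097ms @ 1 + 193.548ms (1/2)
4. 580.645ms @ 3/2 + 96.774ms (1/4)
5. 677.419ms @ 7/4 + 96.774ms (1/4)
6. 774.194ms @ 2 + 387.097ms (1)
7. 1161.29ms @ 3 + 387.097ms (1)
8. 1548.387ms @ 4 + 193.548ms (1/2)
9. 1741.935ms @ 9/2 + 193.548ms (1/2)
10. 1935.484ms @ 5 + 387.097ms (1)

note 8 onset = 4b = 1548.387ms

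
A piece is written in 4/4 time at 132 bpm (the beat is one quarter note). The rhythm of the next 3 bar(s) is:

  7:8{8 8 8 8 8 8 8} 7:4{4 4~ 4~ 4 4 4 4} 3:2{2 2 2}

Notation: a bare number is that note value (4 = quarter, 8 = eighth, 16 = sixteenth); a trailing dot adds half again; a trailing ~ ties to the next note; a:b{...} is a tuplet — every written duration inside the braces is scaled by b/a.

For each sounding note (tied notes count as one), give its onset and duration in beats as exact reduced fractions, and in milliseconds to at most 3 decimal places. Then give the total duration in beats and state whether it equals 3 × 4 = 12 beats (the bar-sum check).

1) 0.0ms=0b +259.74ms=4/7b
2) 259.74ms=4/7b +259.74ms=4/7b
3) 519.481ms=8/7b +259.74ms=4/7b
4) 779.221ms=12/7b +259.74ms=4/7b
5) 1038.961ms=16/7b +259.74ms=4/7b
6) 1298.701ms=20/7b +259.74ms=4/7b
7) 1558.442ms=24/7b +259.74ms=4/7b
8) 1818.182ms=4b +259.74ms=4/7b
9) 2077.922ms=32/7b +779.221ms=12/7b
10) 2857.143ms=44/7b +259.74ms=4/7b
11) 3116.883ms=48/7b +259.74ms=4/7b
12) 3376.623ms=52/7b +259.74ms=4/7b
13) 3636.364ms=8b +606.061ms=4/3b
14) 4242.424ms=28/3b +606.061ms=4/3b
15) 4848.485ms=32/3b +606.061ms=4/3b
Σ=12b of 12 (132bpm 4/4) — PASS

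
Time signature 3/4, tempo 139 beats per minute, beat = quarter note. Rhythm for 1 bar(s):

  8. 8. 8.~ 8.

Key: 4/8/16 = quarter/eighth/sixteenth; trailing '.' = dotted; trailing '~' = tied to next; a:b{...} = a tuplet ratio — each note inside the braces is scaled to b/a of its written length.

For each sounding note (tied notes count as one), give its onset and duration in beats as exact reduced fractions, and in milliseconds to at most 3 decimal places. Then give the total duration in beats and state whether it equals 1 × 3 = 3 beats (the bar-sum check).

1) 0.0ms=0b +323.741ms=3/4b
2) 323.741ms=3/4b +323.741ms=3/4b
3) 647.482ms=3/2b +647.482ms=3/2b
Σ=3b of 3 (139bpm 3/4) — PASS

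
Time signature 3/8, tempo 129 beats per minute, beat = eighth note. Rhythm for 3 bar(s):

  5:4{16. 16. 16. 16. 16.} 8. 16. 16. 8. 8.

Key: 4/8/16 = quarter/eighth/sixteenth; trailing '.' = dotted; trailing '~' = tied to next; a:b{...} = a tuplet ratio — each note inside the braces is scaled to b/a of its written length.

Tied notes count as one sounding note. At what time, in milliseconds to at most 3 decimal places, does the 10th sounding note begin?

1. 0.0ms @ 0 + 279.07ms (3/5)
2. 279.07ms @ 3/5 + 279.07ms (3/5)
3. 558.14ms @ 6/5 + 279.07ms (3/5)
4. 837.209ms @ 9/5 + 279.07ms (3/5)
5. 1116.279ms @ 12/5 + 279.07ms (3/5)
6. 1395.349ms @ 3 + 697.674ms (3/2)
7. 2093.023ms @ 9/2 + 348.837ms (3/4)
8. 2441.86ms @ 21/4 + 348.837ms (3/4)
9. 2790.698ms @ 6 + 697.674ms (3/2)
10. 3488.372ms @ 15/2 + 697.674ms (3/2)

note 10 onset = 15/2b = 3488.372ms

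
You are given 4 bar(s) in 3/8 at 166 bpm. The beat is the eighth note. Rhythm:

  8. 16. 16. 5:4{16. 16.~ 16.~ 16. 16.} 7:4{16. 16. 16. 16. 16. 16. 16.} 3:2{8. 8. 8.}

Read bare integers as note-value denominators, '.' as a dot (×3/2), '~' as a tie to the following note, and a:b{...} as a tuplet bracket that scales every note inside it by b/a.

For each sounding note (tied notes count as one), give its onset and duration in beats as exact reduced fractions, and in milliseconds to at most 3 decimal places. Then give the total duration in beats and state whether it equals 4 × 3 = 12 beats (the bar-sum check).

1) 0.0ms=0b +542.169ms=3/2b
2) 542.169ms=3/2b +271.084ms=3/4b
3) 813.253ms=9/4b +271.084ms=3/4b
4) 1084.337ms=3b +216.867ms=3/5b
5) 1301.205ms=18/5b +650.602ms=9/5b
6) 1951.807ms=27/5b +216.867ms=3/5b
7) 2168.675ms=6b +154.905ms=3/7b
8) 2323.58ms=45/7b +154.905ms=3/7b
9) 2478.485ms=48/7b +154.905ms=3/7b
10) 2633.391ms=51/7b +154.905ms=3/7b
11) 2788.296ms=54/7b +154.905ms=3/7b
12) 2943.201ms=57/7b +154.905ms=3/7b
13) 3098.107ms=60/7b +154.905ms=3/7b
14) 3253.012ms=9b +361.446ms=1b
15) 3614.458ms=10b +361.446ms=1b
16) 3975.904ms=11b +361.446ms=1b
Σ=12b of 12 (166bpm 3/8) — PASS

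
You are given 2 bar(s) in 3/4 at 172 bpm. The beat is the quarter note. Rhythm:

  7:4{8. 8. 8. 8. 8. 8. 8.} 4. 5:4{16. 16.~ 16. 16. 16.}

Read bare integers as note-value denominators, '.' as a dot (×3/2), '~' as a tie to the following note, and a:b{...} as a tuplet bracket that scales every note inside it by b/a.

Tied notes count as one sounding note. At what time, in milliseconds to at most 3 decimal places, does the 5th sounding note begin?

note 5 onset = 12/7b = 598.007ms

1. 0.0ms @ 0 + 149.502ms (3/7)
2. 149.502ms @ 3/7 + 149.502ms (3/7)
3. 299.003ms @ 6/7 + 149.502ms (3/7)
4. 448.505ms @ 9/7 + 149.502ms (3/7)
5. 598.007ms @ 12/7 + 149.502ms (3/7)
6. 747.508ms @ 15/7 + 149.502ms (3/7)
7. 897.01ms @ 18/7 + 149.502ms (3/7)
8. 1046.512ms @ 3 + 523.256ms (3/2)
9. 1569.767ms @ 9/2 + 104.651ms (3/10)
10. 1674.419ms @ 24/5 + 209.302ms (3/5)
11. 1883.721ms @ 27/5 + 104.651ms (3/10)
12. 1988.372ms @ 57/10 + 104.651ms (3/10)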